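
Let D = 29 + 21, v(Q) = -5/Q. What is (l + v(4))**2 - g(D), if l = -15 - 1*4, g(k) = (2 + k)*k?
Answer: -35039/16 ≈ -2189.9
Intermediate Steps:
D = 50
g(k) = k*(2 + k)
l = -19 (l = -15 - 4 = -19)
(l + v(4))**2 - g(D) = (-19 - 5/4)**2 - 50*(2 + 50) = (-19 - 5*1/4)**2 - 50*52 = (-19 - 5/4)**2 - 1*2600 = (-81/4)**2 - 2600 = 6561/16 - 2600 = -35039/16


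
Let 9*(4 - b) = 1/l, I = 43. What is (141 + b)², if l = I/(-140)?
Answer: 3164625025/149769 ≈ 21130.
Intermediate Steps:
l = -43/140 (l = 43/(-140) = 43*(-1/140) = -43/140 ≈ -0.30714)
b = 1688/387 (b = 4 - 1/(9*(-43/140)) = 4 - ⅑*(-140/43) = 4 + 140/387 = 1688/387 ≈ 4.3618)
(141 + b)² = (141 + 1688/387)² = (56255/387)² = 3164625025/149769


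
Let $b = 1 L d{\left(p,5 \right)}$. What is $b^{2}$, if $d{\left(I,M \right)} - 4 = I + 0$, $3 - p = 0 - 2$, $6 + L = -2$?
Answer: $5184$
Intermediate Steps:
$L = -8$ ($L = -6 - 2 = -8$)
$p = 5$ ($p = 3 - \left(0 - 2\right) = 3 - -2 = 3 + 2 = 5$)
$d{\left(I,M \right)} = 4 + I$ ($d{\left(I,M \right)} = 4 + \left(I + 0\right) = 4 + I$)
$b = -72$ ($b = 1 \left(-8\right) \left(4 + 5\right) = \left(-8\right) 9 = -72$)
$b^{2} = \left(-72\right)^{2} = 5184$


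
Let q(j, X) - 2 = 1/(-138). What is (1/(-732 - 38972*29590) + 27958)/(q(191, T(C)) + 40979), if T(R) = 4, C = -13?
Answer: 2266388817258651/3322085402996360 ≈ 0.68222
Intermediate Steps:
q(j, X) = 275/138 (q(j, X) = 2 + 1/(-138) = 2 - 1/138 = 275/138)
(1/(-732 - 38972*29590) + 27958)/(q(191, T(C)) + 40979) = (1/(-732 - 38972*29590) + 27958)/(275/138 + 40979) = ((1/29590)/(-39704) + 27958)/(5655377/138) = (-1/39704*1/29590 + 27958)*(138/5655377) = (-1/1174841360 + 27958)*(138/5655377) = (32846214742879/1174841360)*(138/5655377) = 2266388817258651/3322085402996360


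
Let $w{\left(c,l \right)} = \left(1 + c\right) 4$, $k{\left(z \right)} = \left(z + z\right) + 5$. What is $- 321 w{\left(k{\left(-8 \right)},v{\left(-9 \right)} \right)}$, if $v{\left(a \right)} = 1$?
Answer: $12840$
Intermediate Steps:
$k{\left(z \right)} = 5 + 2 z$ ($k{\left(z \right)} = 2 z + 5 = 5 + 2 z$)
$w{\left(c,l \right)} = 4 + 4 c$
$- 321 w{\left(k{\left(-8 \right)},v{\left(-9 \right)} \right)} = - 321 \left(4 + 4 \left(5 + 2 \left(-8\right)\right)\right) = - 321 \left(4 + 4 \left(5 - 16\right)\right) = - 321 \left(4 + 4 \left(-11\right)\right) = - 321 \left(4 - 44\right) = \left(-321\right) \left(-40\right) = 12840$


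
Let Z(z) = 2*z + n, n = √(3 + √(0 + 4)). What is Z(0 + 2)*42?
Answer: 168 + 42*√5 ≈ 261.92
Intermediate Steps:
n = √5 (n = √(3 + √4) = √(3 + 2) = √5 ≈ 2.2361)
Z(z) = √5 + 2*z (Z(z) = 2*z + √5 = √5 + 2*z)
Z(0 + 2)*42 = (√5 + 2*(0 + 2))*42 = (√5 + 2*2)*42 = (√5 + 4)*42 = (4 + √5)*42 = 168 + 42*√5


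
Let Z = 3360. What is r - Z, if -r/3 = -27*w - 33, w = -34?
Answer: -6015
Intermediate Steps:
r = -2655 (r = -3*(-27*(-34) - 33) = -3*(918 - 33) = -3*885 = -2655)
r - Z = -2655 - 1*3360 = -2655 - 3360 = -6015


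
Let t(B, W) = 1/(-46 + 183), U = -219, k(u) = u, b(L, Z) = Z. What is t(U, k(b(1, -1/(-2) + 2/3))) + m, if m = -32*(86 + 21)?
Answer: -469087/137 ≈ -3424.0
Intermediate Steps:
m = -3424 (m = -32*107 = -3424)
t(B, W) = 1/137
t(U, k(b(1, -1/(-2) + 2/3))) + m = 1/137 - 3424 = -469087/137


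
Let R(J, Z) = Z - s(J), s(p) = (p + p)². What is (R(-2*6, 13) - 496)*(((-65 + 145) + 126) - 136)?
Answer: -74130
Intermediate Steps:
s(p) = 4*p² (s(p) = (2*p)² = 4*p²)
R(J, Z) = Z - 4*J²
(R(-2*6, 13) - 496)*(((-65 + 145) + 126) - 136) = ((13 - 4*(-2*6)²) - 496)*(((-65 + 145) + 126) - 136) = ((13 - 4*(-12)²) - 496)*((80 + 126) - 136) = ((13 - 4*144) - 496)*(206 - 136) = ((13 - 576) - 496)*70 = (-563 - 496)*70 = -1059*70 = -74130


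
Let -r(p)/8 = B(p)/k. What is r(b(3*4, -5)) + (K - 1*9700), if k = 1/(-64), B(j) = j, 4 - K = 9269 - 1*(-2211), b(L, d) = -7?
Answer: -24760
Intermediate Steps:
K = -11476 (K = 4 - (9269 - 1*(-2211)) = 4 - (9269 + 2211) = 4 - 1*11480 = 4 - 11480 = -11476)
k = -1/64 ≈ -0.015625
r(p) = 512*p (r(p) = -8*p/(-1/64) = -8*p*(-64) = -(-512)*p = 512*p)
r(b(3*4, -5)) + (K - 1*9700) = 512*(-7) + (-11476 - 1*9700) = -3584 + (-11476 - 9700) = -3584 - 21176 = -24760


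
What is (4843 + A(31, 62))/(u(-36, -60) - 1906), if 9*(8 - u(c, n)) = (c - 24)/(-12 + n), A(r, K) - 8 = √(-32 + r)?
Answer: -261954/102497 - 54*I/102497 ≈ -2.5557 - 0.00052684*I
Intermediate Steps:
A(r, K) = 8 + √(-32 + r)
u(c, n) = 8 - (-24 + c)/(9*(-12 + n)) (u(c, n) = 8 - (c - 24)/(9*(-12 + n)) = 8 - (-24 + c)/(9*(-12 + n)))
(4843 + A(31, 62))/(u(-36, -60) - 1906) = (4843 + (8 + √(-32 + 31)))/((-840 - 1*(-36) + 72*(-60))/(9*(-12 - 60)) - 1906) = (4843 + (8 + √(-1)))/((⅑)*(-840 + 36 - 4320)/(-72) - 1906) = (4843 + (8 + I))/((⅑)*(-1/72)*(-5124) - 1906) = (4851 + I)/(427/54 - 1906) = (4851 + I)/(-102497/54) = (4851 + I)*(-54/102497) = -261954/102497 - 54*I/102497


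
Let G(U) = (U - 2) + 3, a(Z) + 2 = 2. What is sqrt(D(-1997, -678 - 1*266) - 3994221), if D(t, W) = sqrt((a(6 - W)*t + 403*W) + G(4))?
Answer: sqrt(-3994221 + I*sqrt(380427)) ≈ 0.15 + 1998.6*I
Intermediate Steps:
a(Z) = 0 (a(Z) = -2 + 2 = 0)
G(U) = 1 + U (G(U) = (-2 + U) + 3 = 1 + U)
D(t, W) = sqrt(5 + 403*W) (D(t, W) = sqrt((0*t + 403*W) + (1 + 4)) = sqrt((0 + 403*W) + 5) = sqrt(403*W + 5) = sqrt(5 + 403*W))
sqrt(D(-1997, -678 - 1*266) - 3994221) = sqrt(sqrt(5 + 403*(-678 - 1*266)) - 3994221) = sqrt(sqrt(5 + 403*(-678 - 266)) - 3994221) = sqrt(sqrt(5 + 403*(-944)) - 3994221) = sqrt(sqrt(5 - 380432) - 3994221) = sqrt(sqrt(-380427) - 3994221) = sqrt(I*sqrt(380427) - 3994221) = sqrt(-3994221 + I*sqrt(380427))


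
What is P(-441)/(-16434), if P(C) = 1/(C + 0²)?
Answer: 1/7247394 ≈ 1.3798e-7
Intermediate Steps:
P(C) = 1/C (P(C) = 1/(C + 0) = 1/C)
P(-441)/(-16434) = 1/(-441*(-16434)) = -1/441*(-1/16434) = 1/7247394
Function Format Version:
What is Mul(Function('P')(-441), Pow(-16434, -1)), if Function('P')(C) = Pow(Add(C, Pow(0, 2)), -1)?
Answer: Rational(1, 7247394) ≈ 1.3798e-7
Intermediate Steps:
Function('P')(C) = Pow(C, -1) (Function('P')(C) = Pow(Add(C, 0), -1) = Pow(C, -1))
Mul(Function('P')(-441), Pow(-16434, -1)) = Mul(Pow(-441, -1), Pow(-16434, -1)) = Mul(Rational(-1, 441), Rational(-1, 16434)) = Rational(1, 7247394)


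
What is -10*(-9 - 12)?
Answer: 210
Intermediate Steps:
-10*(-9 - 12) = -10*(-21) = 210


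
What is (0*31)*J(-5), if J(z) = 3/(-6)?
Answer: 0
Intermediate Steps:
J(z) = -1/2 (J(z) = 3*(-1/6) = -1/2)
(0*31)*J(-5) = (0*31)*(-1/2) = 0*(-1/2) = 0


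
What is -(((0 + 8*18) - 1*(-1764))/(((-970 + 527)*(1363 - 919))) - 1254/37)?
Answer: 555681/16391 ≈ 33.902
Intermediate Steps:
-(((0 + 8*18) - 1*(-1764))/(((-970 + 527)*(1363 - 919))) - 1254/37) = -(((0 + 144) + 1764)/((-443*444)) - 1254*1/37) = -((144 + 1764)/(-196692) - 1254/37) = -(1908*(-1/196692) - 1254/37) = -(-159/16391 - 1254/37) = -1*(-555681/16391) = 555681/16391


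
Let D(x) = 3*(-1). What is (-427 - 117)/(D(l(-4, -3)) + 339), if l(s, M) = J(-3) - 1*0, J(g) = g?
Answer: -34/21 ≈ -1.6190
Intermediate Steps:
l(s, M) = -3 (l(s, M) = -3 - 1*0 = -3 + 0 = -3)
D(x) = -3
(-427 - 117)/(D(l(-4, -3)) + 339) = (-427 - 117)/(-3 + 339) = -544/336 = -544*1/336 = -34/21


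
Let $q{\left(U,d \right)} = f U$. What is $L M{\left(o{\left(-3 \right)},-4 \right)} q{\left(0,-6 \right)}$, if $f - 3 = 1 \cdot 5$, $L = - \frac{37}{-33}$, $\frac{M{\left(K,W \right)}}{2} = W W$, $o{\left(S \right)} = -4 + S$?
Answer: $0$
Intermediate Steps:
$M{\left(K,W \right)} = 2 W^{2}$ ($M{\left(K,W \right)} = 2 W W = 2 W^{2}$)
$L = \frac{37}{33}$ ($L = \left(-37\right) \left(- \frac{1}{33}\right) = \frac{37}{33} \approx 1.1212$)
$f = 8$ ($f = 3 + 1 \cdot 5 = 3 + 5 = 8$)
$q{\left(U,d \right)} = 8 U$
$L M{\left(o{\left(-3 \right)},-4 \right)} q{\left(0,-6 \right)} = \frac{37 \cdot 2 \left(-4\right)^{2}}{33} \cdot 8 \cdot 0 = \frac{37 \cdot 2 \cdot 16}{33} \cdot 0 = \frac{37}{33} \cdot 32 \cdot 0 = \frac{1184}{33} \cdot 0 = 0$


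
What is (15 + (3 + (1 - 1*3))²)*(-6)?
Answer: -96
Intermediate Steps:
(15 + (3 + (1 - 1*3))²)*(-6) = (15 + (3 + (1 - 3))²)*(-6) = (15 + (3 - 2)²)*(-6) = (15 + 1²)*(-6) = (15 + 1)*(-6) = 16*(-6) = -96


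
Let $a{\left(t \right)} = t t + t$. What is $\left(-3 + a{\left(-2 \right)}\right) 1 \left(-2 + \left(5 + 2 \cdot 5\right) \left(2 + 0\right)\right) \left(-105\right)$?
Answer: $2940$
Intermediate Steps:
$a{\left(t \right)} = t + t^{2}$ ($a{\left(t \right)} = t^{2} + t = t + t^{2}$)
$\left(-3 + a{\left(-2 \right)}\right) 1 \left(-2 + \left(5 + 2 \cdot 5\right) \left(2 + 0\right)\right) \left(-105\right) = \left(-3 - 2 \left(1 - 2\right)\right) 1 \left(-2 + \left(5 + 2 \cdot 5\right) \left(2 + 0\right)\right) \left(-105\right) = \left(-3 - -2\right) 1 \left(-2 + \left(5 + 10\right) 2\right) \left(-105\right) = \left(-3 + 2\right) 1 \left(-2 + 15 \cdot 2\right) \left(-105\right) = - 1 \left(-2 + 30\right) \left(-105\right) = - 1 \cdot 28 \left(-105\right) = \left(-1\right) 28 \left(-105\right) = \left(-28\right) \left(-105\right) = 2940$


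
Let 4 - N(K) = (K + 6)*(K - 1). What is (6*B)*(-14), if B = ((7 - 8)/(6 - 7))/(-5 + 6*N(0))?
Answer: -84/55 ≈ -1.5273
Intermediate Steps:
N(K) = 4 - (-1 + K)*(6 + K) (N(K) = 4 - (K + 6)*(K - 1) = 4 - (6 + K)*(-1 + K) = 4 - (-1 + K)*(6 + K))
B = 1/55 (B = ((7 - 8)/(6 - 7))/(-5 + 6*(10 - 1*0² - 5*0)) = (-1/(-1))/(-5 + 6*(10 - 1*0 + 0)) = (-1*(-1))/(-5 + 6*(10 + 0 + 0)) = 1/(-5 + 6*10) = 1/(-5 + 60) = 1/55 ≈ 0.018182)
(6*B)*(-14) = (6*(1/55))*(-14) = (6/55)*(-14) = -84/55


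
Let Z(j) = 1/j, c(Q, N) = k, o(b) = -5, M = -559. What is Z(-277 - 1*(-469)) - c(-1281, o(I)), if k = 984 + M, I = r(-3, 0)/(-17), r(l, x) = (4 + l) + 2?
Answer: -81599/192 ≈ -424.99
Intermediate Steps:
r(l, x) = 6 + l
I = -3/17 (I = (6 - 3)/(-17) = 3*(-1/17) = -3/17 ≈ -0.17647)
k = 425 (k = 984 - 559 = 425)
c(Q, N) = 425
Z(-277 - 1*(-469)) - c(-1281, o(I)) = 1/(-277 - 1*(-469)) - 1*425 = 1/(-277 + 469) - 425 = 1/192 - 425 = -81599/192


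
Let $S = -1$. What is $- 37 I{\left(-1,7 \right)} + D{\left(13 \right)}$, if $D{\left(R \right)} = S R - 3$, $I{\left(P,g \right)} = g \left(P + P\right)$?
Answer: $502$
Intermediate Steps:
$I{\left(P,g \right)} = 2 P g$ ($I{\left(P,g \right)} = g 2 P = 2 P g$)
$D{\left(R \right)} = -3 - R$ ($D{\left(R \right)} = - R - 3 = -3 - R$)
$- 37 I{\left(-1,7 \right)} + D{\left(13 \right)} = - 37 \cdot 2 \left(-1\right) 7 - 16 = \left(-37\right) \left(-14\right) - 16 = 518 - 16 = 502$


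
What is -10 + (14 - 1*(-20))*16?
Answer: 534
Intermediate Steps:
-10 + (14 - 1*(-20))*16 = -10 + (14 + 20)*16 = -10 + 34*16 = -10 + 544 = 534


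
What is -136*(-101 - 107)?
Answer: 28288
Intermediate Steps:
-136*(-101 - 107) = -136*(-208) = 28288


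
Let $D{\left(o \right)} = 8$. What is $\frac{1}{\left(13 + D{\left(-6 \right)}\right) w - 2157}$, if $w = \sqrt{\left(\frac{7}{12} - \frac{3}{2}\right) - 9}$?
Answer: $- \frac{2876}{6209363} - \frac{14 i \sqrt{357}}{18628089} \approx -0.00046317 - 1.42 \cdot 10^{-5} i$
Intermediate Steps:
$w = \frac{i \sqrt{357}}{6}$ ($w = \sqrt{\left(7 \cdot \frac{1}{12} - \frac{3}{2}\right) - 9} = \sqrt{\left(\frac{7}{12} - \frac{3}{2}\right) - 9} = \sqrt{- \frac{11}{12} - 9} = \sqrt{- \frac{119}{12}} = \frac{i \sqrt{357}}{6} \approx 3.1491 i$)
$\frac{1}{\left(13 + D{\left(-6 \right)}\right) w - 2157} = \frac{1}{\left(13 + 8\right) \frac{i \sqrt{357}}{6} - 2157} = \frac{1}{21 \frac{i \sqrt{357}}{6} - 2157} = \frac{1}{\frac{7 i \sqrt{357}}{2} - 2157} = \frac{1}{-2157 + \frac{7 i \sqrt{357}}{2}}$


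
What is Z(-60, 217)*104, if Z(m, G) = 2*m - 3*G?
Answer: -80184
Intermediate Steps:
Z(m, G) = -3*G + 2*m
Z(-60, 217)*104 = (-3*217 + 2*(-60))*104 = (-651 - 120)*104 = -771*104 = -80184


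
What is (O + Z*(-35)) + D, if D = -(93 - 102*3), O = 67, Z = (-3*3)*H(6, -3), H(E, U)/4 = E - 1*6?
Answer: 280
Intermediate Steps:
H(E, U) = -24 + 4*E (H(E, U) = 4*(E - 1*6) = 4*(E - 6) = 4*(-6 + E) = -24 + 4*E)
Z = 0 (Z = (-3*3)*(-24 + 4*6) = -9*(-24 + 24) = -9*0 = 0)
D = 213 (D = -(93 - 306) = -1*(-213) = 213)
(O + Z*(-35)) + D = (67 + 0*(-35)) + 213 = (67 + 0) + 213 = 67 + 213 = 280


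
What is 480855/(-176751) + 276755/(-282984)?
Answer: -20554554925/5557522776 ≈ -3.6985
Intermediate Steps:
480855/(-176751) + 276755/(-282984) = 480855*(-1/176751) + 276755*(-1/282984) = -160285/58917 - 276755/282984 = -20554554925/5557522776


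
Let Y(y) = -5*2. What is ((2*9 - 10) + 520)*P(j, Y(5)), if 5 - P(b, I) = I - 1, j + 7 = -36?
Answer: 8448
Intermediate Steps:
j = -43 (j = -7 - 36 = -43)
Y(y) = -10
P(b, I) = 6 - I (P(b, I) = 5 - (I - 1) = 5 - (-1 + I) = 5 + (1 - I) = 6 - I)
((2*9 - 10) + 520)*P(j, Y(5)) = ((2*9 - 10) + 520)*(6 - 1*(-10)) = ((18 - 10) + 520)*(6 + 10) = (8 + 520)*16 = 528*16 = 8448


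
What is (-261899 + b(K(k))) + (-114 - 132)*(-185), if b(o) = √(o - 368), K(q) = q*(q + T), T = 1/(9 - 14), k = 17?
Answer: -216389 + 2*I*√515/5 ≈ -2.1639e+5 + 9.0774*I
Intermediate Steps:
T = -⅕ (T = 1/(-5) = -⅕ ≈ -0.20000)
K(q) = q*(-⅕ + q) (K(q) = q*(q - ⅕) = q*(-⅕ + q))
b(o) = √(-368 + o)
(-261899 + b(K(k))) + (-114 - 132)*(-185) = (-261899 + √(-368 + 17*(-⅕ + 17))) + (-114 - 132)*(-185) = (-261899 + √(-368 + 17*(84/5))) - 246*(-185) = (-261899 + √(-368 + 1428/5)) + 45510 = (-261899 + √(-412/5)) + 45510 = (-261899 + 2*I*√515/5) + 45510 = -216389 + 2*I*√515/5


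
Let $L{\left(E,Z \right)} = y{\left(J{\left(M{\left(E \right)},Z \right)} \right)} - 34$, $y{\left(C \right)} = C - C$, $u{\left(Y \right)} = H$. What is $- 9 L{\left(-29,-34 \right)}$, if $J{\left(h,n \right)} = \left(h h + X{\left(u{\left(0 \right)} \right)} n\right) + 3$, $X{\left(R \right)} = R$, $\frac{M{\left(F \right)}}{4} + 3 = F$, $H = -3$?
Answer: $306$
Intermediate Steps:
$M{\left(F \right)} = -12 + 4 F$
$u{\left(Y \right)} = -3$
$J{\left(h,n \right)} = 3 + h^{2} - 3 n$ ($J{\left(h,n \right)} = \left(h h - 3 n\right) + 3 = \left(h^{2} - 3 n\right) + 3 = 3 + h^{2} - 3 n$)
$y{\left(C \right)} = 0$
$L{\left(E,Z \right)} = -34$ ($L{\left(E,Z \right)} = 0 - 34 = -34$)
$- 9 L{\left(-29,-34 \right)} = \left(-9\right) \left(-34\right) = 306$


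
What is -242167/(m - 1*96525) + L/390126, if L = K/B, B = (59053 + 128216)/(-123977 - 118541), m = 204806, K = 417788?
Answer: -14331755164333001/3955424038354107 ≈ -3.6233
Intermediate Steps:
B = -187269/242518 (B = 187269/(-242518) = 187269*(-1/242518) = -187269/242518 ≈ -0.77219)
L = -101321110184/187269 (L = 417788/(-187269/242518) = 417788*(-242518/187269) = -101321110184/187269 ≈ -5.4105e+5)
-242167/(m - 1*96525) + L/390126 = -242167/(204806 - 1*96525) - 101321110184/187269/390126 = -242167/(204806 - 96525) - 101321110184/187269*1/390126 = -242167/108281 - 50660555092/36529252947 = -14331755164333001/3955424038354107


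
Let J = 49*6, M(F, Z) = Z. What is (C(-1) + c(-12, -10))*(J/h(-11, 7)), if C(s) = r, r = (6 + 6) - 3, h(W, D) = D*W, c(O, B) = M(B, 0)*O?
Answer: -378/11 ≈ -34.364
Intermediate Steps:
c(O, B) = 0 (c(O, B) = 0*O = 0)
J = 294
r = 9 (r = 12 - 3 = 9)
C(s) = 9
(C(-1) + c(-12, -10))*(J/h(-11, 7)) = (9 + 0)*(294/((7*(-11)))) = 9*(294/(-77)) = 9*(294*(-1/77)) = 9*(-42/11) = -378/11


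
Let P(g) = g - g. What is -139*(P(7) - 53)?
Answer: 7367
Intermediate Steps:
P(g) = 0
-139*(P(7) - 53) = -139*(0 - 53) = -139*(-53) = 7367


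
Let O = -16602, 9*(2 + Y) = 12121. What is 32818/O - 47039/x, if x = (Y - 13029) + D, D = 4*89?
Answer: 1841273465/846320154 ≈ 2.1756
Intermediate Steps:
Y = 12103/9 (Y = -2 + (1/9)*12121 = -2 + 12121/9 = 12103/9 ≈ 1344.8)
D = 356
x = -101954/9 (x = (12103/9 - 13029) + 356 = -105158/9 + 356 = -101954/9 ≈ -11328.)
32818/O - 47039/x = 32818/(-16602) - 47039/(-101954/9) = 32818*(-1/16602) - 47039*(-9/101954) = -16409/8301 + 423351/101954 = 1841273465/846320154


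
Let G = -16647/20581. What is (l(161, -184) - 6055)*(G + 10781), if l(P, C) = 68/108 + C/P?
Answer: -36275019576584/555687 ≈ -6.5280e+7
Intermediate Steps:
G = -16647/20581 (G = -16647*1/20581 = -16647/20581 ≈ -0.80885)
l(P, C) = 17/27 + C/P (l(P, C) = 68*(1/108) + C/P = 17/27 + C/P)
(l(161, -184) - 6055)*(G + 10781) = ((17/27 - 184/161) - 6055)*(-16647/20581 + 10781) = ((17/27 - 184*1/161) - 6055)*(221867114/20581) = ((17/27 - 8/7) - 6055)*(221867114/20581) = (-97/189 - 6055)*(221867114/20581) = -1144492/189*221867114/20581 = -36275019576584/555687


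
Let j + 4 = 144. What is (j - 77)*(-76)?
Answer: -4788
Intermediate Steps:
j = 140 (j = -4 + 144 = 140)
(j - 77)*(-76) = (140 - 77)*(-76) = 63*(-76) = -4788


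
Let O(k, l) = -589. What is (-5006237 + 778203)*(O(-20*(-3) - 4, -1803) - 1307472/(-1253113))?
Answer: 3115114337766890/1253113 ≈ 2.4859e+9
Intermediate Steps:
(-5006237 + 778203)*(O(-20*(-3) - 4, -1803) - 1307472/(-1253113)) = (-5006237 + 778203)*(-589 - 1307472/(-1253113)) = -4228034*(-589 - 1307472*(-1/1253113)) = -4228034*(-589 + 1307472/1253113) = -4228034*(-736776085/1253113) = 3115114337766890/1253113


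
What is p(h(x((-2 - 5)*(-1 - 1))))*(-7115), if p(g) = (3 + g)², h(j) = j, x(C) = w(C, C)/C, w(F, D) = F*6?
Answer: -576315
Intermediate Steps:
w(F, D) = 6*F
x(C) = 6 (x(C) = (6*C)/C = 6)
p(h(x((-2 - 5)*(-1 - 1))))*(-7115) = (3 + 6)²*(-7115) = 9²*(-7115) = 81*(-7115) = -576315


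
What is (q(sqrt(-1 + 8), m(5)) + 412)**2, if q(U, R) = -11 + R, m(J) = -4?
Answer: 157609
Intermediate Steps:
(q(sqrt(-1 + 8), m(5)) + 412)**2 = ((-11 - 4) + 412)**2 = (-15 + 412)**2 = 397**2 = 157609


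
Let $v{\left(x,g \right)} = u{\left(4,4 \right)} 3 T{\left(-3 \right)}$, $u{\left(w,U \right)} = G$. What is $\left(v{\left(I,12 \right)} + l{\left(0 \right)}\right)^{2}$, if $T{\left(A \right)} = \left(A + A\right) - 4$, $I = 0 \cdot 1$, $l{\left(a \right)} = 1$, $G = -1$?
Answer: $961$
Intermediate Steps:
$u{\left(w,U \right)} = -1$
$I = 0$
$T{\left(A \right)} = -4 + 2 A$ ($T{\left(A \right)} = 2 A - 4 = -4 + 2 A$)
$v{\left(x,g \right)} = 30$ ($v{\left(x,g \right)} = \left(-1\right) 3 \left(-4 + 2 \left(-3\right)\right) = - 3 \left(-4 - 6\right) = \left(-3\right) \left(-10\right) = 30$)
$\left(v{\left(I,12 \right)} + l{\left(0 \right)}\right)^{2} = \left(30 + 1\right)^{2} = 31^{2} = 961$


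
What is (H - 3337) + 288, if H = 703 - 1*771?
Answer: -3117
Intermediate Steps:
H = -68 (H = 703 - 771 = -68)
(H - 3337) + 288 = (-68 - 3337) + 288 = -3405 + 288 = -3117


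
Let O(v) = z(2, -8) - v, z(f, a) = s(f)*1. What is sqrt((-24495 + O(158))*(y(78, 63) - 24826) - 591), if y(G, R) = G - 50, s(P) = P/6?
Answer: sqrt(611336237) ≈ 24725.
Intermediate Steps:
s(P) = P/6 (s(P) = P*(1/6) = P/6)
y(G, R) = -50 + G
z(f, a) = f/6 (z(f, a) = (f/6)*1 = f/6)
O(v) = 1/3 - v (O(v) = (1/6)*2 - v = 1/3 - v)
sqrt((-24495 + O(158))*(y(78, 63) - 24826) - 591) = sqrt((-24495 + (1/3 - 1*158))*((-50 + 78) - 24826) - 591) = sqrt((-24495 + (1/3 - 158))*(28 - 24826) - 591) = sqrt((-24495 - 473/3)*(-24798) - 591) = sqrt(-73958/3*(-24798) - 591) = sqrt(611336828 - 591) = sqrt(611336237)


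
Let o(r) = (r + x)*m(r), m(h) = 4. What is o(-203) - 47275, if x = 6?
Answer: -48063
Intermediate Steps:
o(r) = 24 + 4*r (o(r) = (r + 6)*4 = (6 + r)*4 = 24 + 4*r)
o(-203) - 47275 = (24 + 4*(-203)) - 47275 = (24 - 812) - 47275 = -788 - 47275 = -48063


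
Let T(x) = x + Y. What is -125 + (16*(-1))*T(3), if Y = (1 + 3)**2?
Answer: -429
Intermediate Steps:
Y = 16 (Y = 4**2 = 16)
T(x) = 16 + x (T(x) = x + 16 = 16 + x)
-125 + (16*(-1))*T(3) = -125 + (16*(-1))*(16 + 3) = -125 - 16*19 = -125 - 304 = -429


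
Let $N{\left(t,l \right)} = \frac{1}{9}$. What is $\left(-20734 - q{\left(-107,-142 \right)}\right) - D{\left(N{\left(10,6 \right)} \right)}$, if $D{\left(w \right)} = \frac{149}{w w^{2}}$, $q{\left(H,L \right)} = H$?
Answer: $-129248$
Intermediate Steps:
$N{\left(t,l \right)} = \frac{1}{9}$
$D{\left(w \right)} = \frac{149}{w^{3}}$
$\left(-20734 - q{\left(-107,-142 \right)}\right) - D{\left(N{\left(10,6 \right)} \right)} = \left(-20734 - -107\right) - 149 \frac{1}{(\frac{1}{9})^{3}} = \left(-20734 + 107\right) - 149 \cdot 729 = -20627 - 108621 = -129248$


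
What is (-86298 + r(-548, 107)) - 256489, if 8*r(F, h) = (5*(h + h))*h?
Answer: -1313903/4 ≈ -3.2848e+5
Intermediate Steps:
r(F, h) = 5*h**2/4 (r(F, h) = ((5*(h + h))*h)/8 = ((5*(2*h))*h)/8 = ((10*h)*h)/8 = (10*h**2)/8 = 5*h**2/4)
(-86298 + r(-548, 107)) - 256489 = (-86298 + (5/4)*107**2) - 256489 = (-86298 + (5/4)*11449) - 256489 = (-86298 + 57245/4) - 256489 = -287947/4 - 256489 = -1313903/4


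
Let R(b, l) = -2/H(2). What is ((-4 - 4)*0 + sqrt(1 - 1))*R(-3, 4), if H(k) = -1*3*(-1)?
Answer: 0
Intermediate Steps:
H(k) = 3 (H(k) = -3*(-1) = 3)
R(b, l) = -2/3
((-4 - 4)*0 + sqrt(1 - 1))*R(-3, 4) = ((-4 - 4)*0 + sqrt(1 - 1))*(-2/3) = (-8*0 + sqrt(0))*(-2/3) = (0 + 0)*(-2/3) = 0*(-2/3) = 0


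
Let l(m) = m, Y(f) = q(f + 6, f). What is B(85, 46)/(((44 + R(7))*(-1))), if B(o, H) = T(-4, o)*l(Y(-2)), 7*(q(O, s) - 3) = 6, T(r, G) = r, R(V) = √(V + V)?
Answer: 2376/6727 - 54*√14/6727 ≈ 0.32317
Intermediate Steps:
R(V) = √2*√V (R(V) = √(2*V) = √2*√V)
q(O, s) = 27/7 (q(O, s) = 3 + (⅐)*6 = 3 + 6/7 = 27/7)
Y(f) = 27/7
B(o, H) = -108/7 (B(o, H) = -4*27/7 = -108/7)
B(85, 46)/(((44 + R(7))*(-1))) = -108*(-1/(44 + √2*√7))/7 = -108*(-1/(44 + √14))/7 = -108/(7*(-44 - √14))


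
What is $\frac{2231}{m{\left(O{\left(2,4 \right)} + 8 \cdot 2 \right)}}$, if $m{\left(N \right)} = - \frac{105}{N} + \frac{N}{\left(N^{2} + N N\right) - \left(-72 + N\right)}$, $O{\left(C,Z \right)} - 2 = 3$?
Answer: $- \frac{693841}{1548} \approx -448.22$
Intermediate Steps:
$O{\left(C,Z \right)} = 5$ ($O{\left(C,Z \right)} = 2 + 3 = 5$)
$m{\left(N \right)} = - \frac{105}{N} + \frac{N}{72 - N + 2 N^{2}}$ ($m{\left(N \right)} = - \frac{105}{N} + \frac{N}{\left(N^{2} + N^{2}\right) - \left(-72 + N\right)} = - \frac{105}{N} + \frac{N}{2 N^{2} - \left(-72 + N\right)} = - \frac{105}{N} + \frac{N}{72 - N + 2 N^{2}}$)
$\frac{2231}{m{\left(O{\left(2,4 \right)} + 8 \cdot 2 \right)}} = \frac{2231}{\frac{1}{5 + 8 \cdot 2} \frac{1}{72 - \left(5 + 8 \cdot 2\right) + 2 \left(5 + 8 \cdot 2\right)^{2}} \left(-7560 - 209 \left(5 + 8 \cdot 2\right)^{2} + 105 \left(5 + 8 \cdot 2\right)\right)} = \frac{2231}{\frac{1}{5 + 16} \frac{1}{72 - \left(5 + 16\right) + 2 \left(5 + 16\right)^{2}} \left(-7560 - 209 \left(5 + 16\right)^{2} + 105 \left(5 + 16\right)\right)} = \frac{2231}{\frac{1}{21} \frac{1}{72 - 21 + 2 \cdot 21^{2}} \left(-7560 - 209 \cdot 21^{2} + 105 \cdot 21\right)} = \frac{2231}{\frac{1}{21} \frac{1}{72 - 21 + 2 \cdot 441} \left(-7560 - 92169 + 2205\right)} = \frac{2231}{\frac{1}{21} \frac{1}{72 - 21 + 882} \left(-7560 - 92169 + 2205\right)} = \frac{2231}{\frac{1}{21} \cdot \frac{1}{933} \left(-97524\right)} = \frac{2231}{- \frac{1548}{311}} = 2231 \left(- \frac{311}{1548}\right) = - \frac{693841}{1548}$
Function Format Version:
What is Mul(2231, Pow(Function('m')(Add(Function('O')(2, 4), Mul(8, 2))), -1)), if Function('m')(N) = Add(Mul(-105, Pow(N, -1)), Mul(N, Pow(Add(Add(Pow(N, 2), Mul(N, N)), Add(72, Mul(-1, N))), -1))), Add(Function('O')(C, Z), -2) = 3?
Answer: Rational(-693841, 1548) ≈ -448.22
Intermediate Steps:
Function('O')(C, Z) = 5 (Function('O')(C, Z) = Add(2, 3) = 5)
Function('m')(N) = Add(Mul(-105, Pow(N, -1)), Mul(N, Pow(Add(72, Mul(-1, N), Mul(2, Pow(N, 2))), -1))) (Function('m')(N) = Add(Mul(-105, Pow(N, -1)), Mul(N, Pow(Add(Add(Pow(N, 2), Pow(N, 2)), Add(72, Mul(-1, N))), -1))) = Add(Mul(-105, Pow(N, -1)), Mul(N, Pow(Add(Mul(2, Pow(N, 2)), Add(72, Mul(-1, N))), -1))) = Add(Mul(-105, Pow(N, -1)), Mul(N, Pow(Add(72, Mul(-1, N), Mul(2, Pow(N, 2))), -1))))
Mul(2231, Pow(Function('m')(Add(Function('O')(2, 4), Mul(8, 2))), -1)) = Mul(2231, Pow(Mul(Pow(Add(5, Mul(8, 2)), -1), Pow(Add(72, Mul(-1, Add(5, Mul(8, 2))), Mul(2, Pow(Add(5, Mul(8, 2)), 2))), -1), Add(-7560, Mul(-209, Pow(Add(5, Mul(8, 2)), 2)), Mul(105, Add(5, Mul(8, 2))))), -1)) = Mul(2231, Pow(Mul(Pow(Add(5, 16), -1), Pow(Add(72, Mul(-1, Add(5, 16)), Mul(2, Pow(Add(5, 16), 2))), -1), Add(-7560, Mul(-209, Pow(Add(5, 16), 2)), Mul(105, Add(5, 16)))), -1)) = Mul(2231, Pow(Mul(Pow(21, -1), Pow(Add(72, Mul(-1, 21), Mul(2, Pow(21, 2))), -1), Add(-7560, Mul(-209, Pow(21, 2)), Mul(105, 21))), -1)) = Mul(2231, Pow(Mul(Rational(1, 21), Pow(Add(72, -21, Mul(2, 441)), -1), Add(-7560, Mul(-209, 441), 2205)), -1)) = Mul(2231, Pow(Mul(Rational(1, 21), Pow(Add(72, -21, 882), -1), Add(-7560, -92169, 2205)), -1)) = Mul(2231, Pow(Mul(Rational(1, 21), Pow(933, -1), -97524), -1)) = Mul(2231, Pow(Mul(Rational(1, 21), Rational(1, 933), -97524), -1)) = Mul(2231, Pow(Rational(-1548, 311), -1)) = Mul(2231, Rational(-311, 1548)) = Rational(-693841, 1548)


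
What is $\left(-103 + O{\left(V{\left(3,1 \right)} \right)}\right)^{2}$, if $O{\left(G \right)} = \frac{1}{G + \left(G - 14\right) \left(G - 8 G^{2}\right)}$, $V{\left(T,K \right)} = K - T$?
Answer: $\frac{3116430625}{293764} \approx 10609.0$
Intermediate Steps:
$O{\left(G \right)} = \frac{1}{G + \left(-14 + G\right) \left(G - 8 G^{2}\right)}$
$\left(-103 + O{\left(V{\left(3,1 \right)} \right)}\right)^{2} = \left(-103 - \frac{1}{\left(1 - 3\right) \left(13 - 113 \left(1 - 3\right) + 8 \left(1 - 3\right)^{2}\right)}\right)^{2} = \left(-103 - \frac{1}{\left(-2\right) \left(13 - -226 + 8 \left(-2\right)^{2}\right)}\right)^{2} = \left(-103 - - \frac{1}{2 \left(13 + 226 + 8 \cdot 4\right)}\right)^{2} = \left(-103 - - \frac{1}{2 \left(13 + 226 + 32\right)}\right)^{2} = \left(-103 - - \frac{1}{2 \cdot 271}\right)^{2} = \left(-103 - \left(- \frac{1}{2}\right) \frac{1}{271}\right)^{2} = \left(-103 + \frac{1}{542}\right)^{2} = \left(- \frac{55825}{542}\right)^{2} = \frac{3116430625}{293764}$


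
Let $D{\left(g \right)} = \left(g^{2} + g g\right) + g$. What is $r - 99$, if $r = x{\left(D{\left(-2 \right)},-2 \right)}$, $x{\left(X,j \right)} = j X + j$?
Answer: $-113$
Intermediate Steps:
$D{\left(g \right)} = g + 2 g^{2}$ ($D{\left(g \right)} = \left(g^{2} + g^{2}\right) + g = 2 g^{2} + g = g + 2 g^{2}$)
$x{\left(X,j \right)} = j + X j$ ($x{\left(X,j \right)} = X j + j = j + X j$)
$r = -14$ ($r = - 2 \left(1 - 2 \left(1 + 2 \left(-2\right)\right)\right) = - 2 \left(1 - 2 \left(1 - 4\right)\right) = - 2 \left(1 - -6\right) = - 2 \left(1 + 6\right) = \left(-2\right) 7 = -14$)
$r - 99 = -14 - 99 = -113$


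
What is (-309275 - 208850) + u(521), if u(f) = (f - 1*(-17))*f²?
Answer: 145517133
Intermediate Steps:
u(f) = f²*(17 + f) (u(f) = (f + 17)*f² = (17 + f)*f² = f²*(17 + f))
(-309275 - 208850) + u(521) = (-309275 - 208850) + 521²*(17 + 521) = -518125 + 271441*538 = -518125 + 146035258 = 145517133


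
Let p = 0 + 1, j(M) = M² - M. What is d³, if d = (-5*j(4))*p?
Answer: -216000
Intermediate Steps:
p = 1
d = -60 (d = -20*(-1 + 4)*1 = -20*3*1 = -5*12*1 = -60*1 = -60)
d³ = (-60)³ = -216000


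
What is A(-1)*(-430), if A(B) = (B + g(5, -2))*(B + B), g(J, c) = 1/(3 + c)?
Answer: 0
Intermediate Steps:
A(B) = 2*B*(1 + B) (A(B) = (B + 1/(3 - 2))*(B + B) = (B + 1/1)*(2*B) = (B + 1)*(2*B) = (1 + B)*(2*B) = 2*B*(1 + B))
A(-1)*(-430) = (2*(-1)*(1 - 1))*(-430) = (2*(-1)*0)*(-430) = 0*(-430) = 0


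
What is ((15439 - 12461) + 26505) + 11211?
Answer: 40694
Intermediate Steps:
((15439 - 12461) + 26505) + 11211 = (2978 + 26505) + 11211 = 29483 + 11211 = 40694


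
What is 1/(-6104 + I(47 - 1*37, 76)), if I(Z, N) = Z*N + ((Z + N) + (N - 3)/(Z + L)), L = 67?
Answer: -77/404793 ≈ -0.00019022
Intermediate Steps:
I(Z, N) = N + Z + N*Z + (-3 + N)/(67 + Z) (I(Z, N) = Z*N + ((Z + N) + (N - 3)/(Z + 67)) = N*Z + ((N + Z) + (-3 + N)/(67 + Z)) = N*Z + (N + Z + (-3 + N)/(67 + Z)) = N + Z + N*Z + (-3 + N)/(67 + Z))
1/(-6104 + I(47 - 1*37, 76)) = 1/(-6104 + (-3 + (47 - 1*37)² + 67*(47 - 1*37) + 68*76 + 76*(47 - 1*37)² + 68*76*(47 - 1*37))/(67 + (47 - 1*37))) = 1/(-6104 + (-3 + (47 - 37)² + 67*(47 - 37) + 5168 + 76*(47 - 37)² + 68*76*(47 - 37))/(67 + (47 - 37))) = 1/(-6104 + (-3 + 10² + 67*10 + 5168 + 76*10² + 68*76*10)/(67 + 10)) = 1/(-6104 + (-3 + 100 + 670 + 5168 + 76*100 + 51680)/77) = 1/(-6104 + (-3 + 100 + 670 + 5168 + 7600 + 51680)/77) = 1/(-6104 + (1/77)*65215) = 1/(-6104 + 65215/77) = 1/(-404793/77) = -77/404793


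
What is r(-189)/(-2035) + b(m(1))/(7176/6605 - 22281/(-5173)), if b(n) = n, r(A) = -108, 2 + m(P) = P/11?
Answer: -5373253981/17858331755 ≈ -0.30088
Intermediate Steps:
m(P) = -2 + P/11
r(-189)/(-2035) + b(m(1))/(7176/6605 - 22281/(-5173)) = -108/(-2035) + (-2 + (1/11)*1)/(7176/6605 - 22281/(-5173)) = -108*(-1/2035) + (-2 + 1/11)/(7176*(1/6605) - 22281*(-1/5173)) = 108/2035 - 21/(11*(7176/6605 + 3183/739)) = 108/2035 - 21/(11*26326779/4881095) = 108/2035 - 21/11*4881095/26326779 = 108/2035 - 34167665/96531523 = -5373253981/17858331755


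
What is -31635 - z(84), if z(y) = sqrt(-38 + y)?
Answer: -31635 - sqrt(46) ≈ -31642.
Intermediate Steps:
-31635 - z(84) = -31635 - sqrt(-38 + 84) = -31635 - sqrt(46)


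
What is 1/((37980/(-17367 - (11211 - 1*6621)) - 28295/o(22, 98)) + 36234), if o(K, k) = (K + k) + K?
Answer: 1039298/37449034907 ≈ 2.7752e-5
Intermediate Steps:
o(K, k) = k + 2*K
1/((37980/(-17367 - (11211 - 1*6621)) - 28295/o(22, 98)) + 36234) = 1/((37980/(-17367 - (11211 - 1*6621)) - 28295/(98 + 2*22)) + 36234) = 1/((37980/(-17367 - (11211 - 6621)) - 28295/(98 + 44)) + 36234) = 1/((37980/(-17367 - 1*4590) - 28295/142) + 36234) = 1/((37980/(-17367 - 4590) - 28295/(1/(1/142))) + 36234) = 1/((37980/(-21957) - 28295/142) + 36234) = 1/((37980*(-1/21957) - 28295*1/142) + 36234) = 1/((-12660/7319 - 28295/142) + 36234) = 1/(-208888825/1039298 + 36234) = 1/(37449034907/1039298) = 1039298/37449034907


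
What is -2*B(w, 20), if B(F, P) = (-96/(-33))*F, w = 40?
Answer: -2560/11 ≈ -232.73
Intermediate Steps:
B(F, P) = 32*F/11 (B(F, P) = (-96*(-1/33))*F = 32*F/11)
-2*B(w, 20) = -64*40/11 = -2*1280/11 = -2560/11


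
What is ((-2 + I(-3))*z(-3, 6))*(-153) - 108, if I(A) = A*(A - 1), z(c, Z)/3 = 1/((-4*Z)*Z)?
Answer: -609/8 ≈ -76.125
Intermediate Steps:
z(c, Z) = -3/(4*Z²) (z(c, Z) = 3/(((-4*Z)*Z)) = 3/((-4*Z²)) = 3*(-1/(4*Z²)) = -3/(4*Z²))
I(A) = A*(-1 + A)
((-2 + I(-3))*z(-3, 6))*(-153) - 108 = ((-2 - 3*(-1 - 3))*(-¾/6²))*(-153) - 108 = ((-2 - 3*(-4))*(-¾*1/36))*(-153) - 108 = ((-2 + 12)*(-1/48))*(-153) - 108 = (10*(-1/48))*(-153) - 108 = -5/24*(-153) - 108 = 255/8 - 108 = -609/8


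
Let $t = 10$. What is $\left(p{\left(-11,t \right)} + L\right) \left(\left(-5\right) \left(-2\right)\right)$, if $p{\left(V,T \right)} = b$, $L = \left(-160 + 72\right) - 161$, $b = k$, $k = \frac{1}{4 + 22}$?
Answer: $- \frac{32365}{13} \approx -2489.6$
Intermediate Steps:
$k = \frac{1}{26} \approx 0.038462$
$b = \frac{1}{26} \approx 0.038462$
$L = -249$ ($L = -88 - 161 = -249$)
$p{\left(V,T \right)} = \frac{1}{26}$
$\left(p{\left(-11,t \right)} + L\right) \left(\left(-5\right) \left(-2\right)\right) = \left(\frac{1}{26} - 249\right) \left(\left(-5\right) \left(-2\right)\right) = \left(- \frac{6473}{26}\right) 10 = - \frac{32365}{13}$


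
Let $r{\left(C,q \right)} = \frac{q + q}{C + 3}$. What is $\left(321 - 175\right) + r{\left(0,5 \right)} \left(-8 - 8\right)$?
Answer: $\frac{278}{3} \approx 92.667$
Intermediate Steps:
$r{\left(C,q \right)} = \frac{2 q}{3 + C}$
$\left(321 - 175\right) + r{\left(0,5 \right)} \left(-8 - 8\right) = \left(321 - 175\right) + 2 \cdot 5 \frac{1}{3 + 0} \left(-8 - 8\right) = 146 + 2 \cdot 5 \cdot \frac{1}{3} \left(-16\right) = 146 + \frac{10}{3} \left(-16\right) = 146 - \frac{160}{3} = \frac{278}{3}$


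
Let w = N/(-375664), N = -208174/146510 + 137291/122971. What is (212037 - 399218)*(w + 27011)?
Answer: -1069355233655763468133297/211504481164795 ≈ -5.0559e+9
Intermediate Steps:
N = -2742430272/9008240605 (N = -208174*1/146510 + 137291*(1/122971) = -104087/73255 + 137291/122971 = -2742430272/9008240605 ≈ -0.30444)
w = 171401892/211504481164795 (w = -2742430272/9008240605/(-375664) = -2742430272/9008240605*(-1/375664) = 171401892/211504481164795 ≈ 8.1039e-7)
(212037 - 399218)*(w + 27011) = (212037 - 399218)*(171401892/211504481164795 + 27011) = -187181*5712947540913679637/211504481164795 = -1069355233655763468133297/211504481164795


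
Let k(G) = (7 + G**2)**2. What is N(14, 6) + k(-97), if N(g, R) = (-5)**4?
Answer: 88661681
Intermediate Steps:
N(g, R) = 625
N(14, 6) + k(-97) = 625 + (7 + (-97)**2)**2 = 625 + (7 + 9409)**2 = 625 + 9416**2 = 625 + 88661056 = 88661681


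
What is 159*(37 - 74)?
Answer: -5883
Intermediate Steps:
159*(37 - 74) = 159*(-37) = -5883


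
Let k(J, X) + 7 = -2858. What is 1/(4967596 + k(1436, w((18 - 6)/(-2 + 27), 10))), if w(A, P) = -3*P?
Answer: 1/4964731 ≈ 2.0142e-7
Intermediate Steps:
k(J, X) = -2865 (k(J, X) = -7 - 2858 = -2865)
1/(4967596 + k(1436, w((18 - 6)/(-2 + 27), 10))) = 1/(4967596 - 2865) = 1/4964731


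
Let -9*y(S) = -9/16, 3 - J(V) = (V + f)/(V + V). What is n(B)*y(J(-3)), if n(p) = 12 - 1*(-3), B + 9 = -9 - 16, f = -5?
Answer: 15/16 ≈ 0.93750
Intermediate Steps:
J(V) = 3 - (-5 + V)/(2*V) (J(V) = 3 - (V - 5)/(V + V) = 3 - (-5 + V)/(2*V))
B = -34 (B = -9 + (-9 - 16) = -9 - 25 = -34)
y(S) = 1/16 (y(S) = -(-1)/16 = -⅑*(-9/16) = 1/16)
n(p) = 15 (n(p) = 12 + 3 = 15)
n(B)*y(J(-3)) = 15*(1/16) = 15/16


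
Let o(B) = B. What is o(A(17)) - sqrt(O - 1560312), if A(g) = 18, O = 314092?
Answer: 18 - 2*I*sqrt(311555) ≈ 18.0 - 1116.3*I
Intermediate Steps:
o(A(17)) - sqrt(O - 1560312) = 18 - sqrt(314092 - 1560312) = 18 - sqrt(-1246220) = 18 - 2*I*sqrt(311555)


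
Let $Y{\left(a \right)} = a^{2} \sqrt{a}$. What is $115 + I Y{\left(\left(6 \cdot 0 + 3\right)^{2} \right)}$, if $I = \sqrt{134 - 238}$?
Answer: $115 + 486 i \sqrt{26} \approx 115.0 + 2478.1 i$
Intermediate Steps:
$Y{\left(a \right)} = a^{\frac{5}{2}}$
$I = 2 i \sqrt{26}$ ($I = \sqrt{-104} = 2 i \sqrt{26} \approx 10.198 i$)
$115 + I Y{\left(\left(6 \cdot 0 + 3\right)^{2} \right)} = 115 + 2 i \sqrt{26} \left(\left(6 \cdot 0 + 3\right)^{2}\right)^{\frac{5}{2}} = 115 + 2 i \sqrt{26} \left(\left(0 + 3\right)^{2}\right)^{\frac{5}{2}} = 115 + 2 i \sqrt{26} \left(3^{2}\right)^{\frac{5}{2}} = 115 + 2 i \sqrt{26} \cdot 9^{\frac{5}{2}} = 115 + 2 i \sqrt{26} \cdot 243 = 115 + 486 i \sqrt{26}$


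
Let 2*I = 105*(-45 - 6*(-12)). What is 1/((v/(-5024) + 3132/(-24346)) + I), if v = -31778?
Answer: 30578576/43534614485 ≈ 0.00070240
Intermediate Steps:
I = 2835/2 (I = (105*(-45 - 6*(-12)))/2 = (105*(-45 + 72))/2 = (105*27)/2 = (½)*2835 = 2835/2 ≈ 1417.5)
1/((v/(-5024) + 3132/(-24346)) + I) = 1/((-31778/(-5024) + 3132/(-24346)) + 2835/2) = 1/((-31778*(-1/5024) + 3132*(-1/24346)) + 2835/2) = 1/((15889/2512 - 1566/12173) + 2835/2) = 1/(189483005/30578576 + 2835/2) = 1/(43534614485/30578576) = 30578576/43534614485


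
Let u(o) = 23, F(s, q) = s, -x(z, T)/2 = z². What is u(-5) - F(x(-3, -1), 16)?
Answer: 41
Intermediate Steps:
x(z, T) = -2*z²
u(-5) - F(x(-3, -1), 16) = 23 - (-2)*(-3)² = 23 - (-2)*9 = 23 - 1*(-18) = 23 + 18 = 41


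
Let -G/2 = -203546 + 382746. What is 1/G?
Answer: -1/358400 ≈ -2.7902e-6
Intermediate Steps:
G = -358400 (G = -2*(-203546 + 382746) = -2*179200 = -358400)
1/G = 1/(-358400) = -1/358400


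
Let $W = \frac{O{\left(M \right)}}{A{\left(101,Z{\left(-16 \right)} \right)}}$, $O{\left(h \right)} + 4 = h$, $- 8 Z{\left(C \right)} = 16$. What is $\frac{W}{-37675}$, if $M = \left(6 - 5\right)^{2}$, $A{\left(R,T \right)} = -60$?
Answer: $- \frac{1}{753500} \approx -1.3271 \cdot 10^{-6}$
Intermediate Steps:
$Z{\left(C \right)} = -2$ ($Z{\left(C \right)} = \left(- \frac{1}{8}\right) 16 = -2$)
$M = 1$ ($M = 1^{2} = 1$)
$O{\left(h \right)} = -4 + h$
$W = \frac{1}{20}$ ($W = \frac{-4 + 1}{-60} = \left(-3\right) \left(- \frac{1}{60}\right) = \frac{1}{20} \approx 0.05$)
$\frac{W}{-37675} = \frac{1}{20 \left(-37675\right)} = \frac{1}{20} \left(- \frac{1}{37675}\right) = - \frac{1}{753500}$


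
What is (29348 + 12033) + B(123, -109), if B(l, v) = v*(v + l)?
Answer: 39855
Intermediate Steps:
B(l, v) = v*(l + v)
(29348 + 12033) + B(123, -109) = (29348 + 12033) - 109*(123 - 109) = 41381 - 109*14 = 41381 - 1526 = 39855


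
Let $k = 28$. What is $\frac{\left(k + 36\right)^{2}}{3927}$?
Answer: $\frac{4096}{3927} \approx 1.043$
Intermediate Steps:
$\frac{\left(k + 36\right)^{2}}{3927} = \frac{\left(28 + 36\right)^{2}}{3927} = 64^{2} \cdot \frac{1}{3927} = 4096 \cdot \frac{1}{3927} = \frac{4096}{3927}$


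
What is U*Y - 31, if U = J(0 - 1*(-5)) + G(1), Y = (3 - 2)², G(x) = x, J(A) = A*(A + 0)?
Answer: -5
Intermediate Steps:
J(A) = A² (J(A) = A*A = A²)
Y = 1 (Y = 1² = 1)
U = 26 (U = (0 - 1*(-5))² + 1 = (0 + 5)² + 1 = 5² + 1 = 25 + 1 = 26)
U*Y - 31 = 26*1 - 31 = 26 - 31 = -5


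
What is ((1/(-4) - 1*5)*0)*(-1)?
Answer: 0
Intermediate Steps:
((1/(-4) - 1*5)*0)*(-1) = ((-1/4 - 5)*0)*(-1) = -21/4*0*(-1) = 0*(-1) = 0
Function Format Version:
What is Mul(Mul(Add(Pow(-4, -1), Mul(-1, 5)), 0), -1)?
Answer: 0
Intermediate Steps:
Mul(Mul(Add(Pow(-4, -1), Mul(-1, 5)), 0), -1) = Mul(Mul(Add(Rational(-1, 4), -5), 0), -1) = Mul(Mul(Rational(-21, 4), 0), -1) = Mul(0, -1) = 0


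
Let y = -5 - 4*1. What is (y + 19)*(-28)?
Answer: -280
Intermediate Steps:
y = -9 (y = -5 - 4 = -9)
(y + 19)*(-28) = (-9 + 19)*(-28) = 10*(-28) = -280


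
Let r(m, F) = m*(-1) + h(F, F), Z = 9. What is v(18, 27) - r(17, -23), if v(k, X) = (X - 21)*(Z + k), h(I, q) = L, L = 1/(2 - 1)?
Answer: 178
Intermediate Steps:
L = 1 (L = 1/1 = 1)
h(I, q) = 1
v(k, X) = (-21 + X)*(9 + k) (v(k, X) = (X - 21)*(9 + k) = (-21 + X)*(9 + k))
r(m, F) = 1 - m (r(m, F) = m*(-1) + 1 = -m + 1 = 1 - m)
v(18, 27) - r(17, -23) = (-189 - 21*18 + 9*27 + 27*18) - (1 - 1*17) = (-189 - 378 + 243 + 486) - (1 - 17) = 162 - 1*(-16) = 162 + 16 = 178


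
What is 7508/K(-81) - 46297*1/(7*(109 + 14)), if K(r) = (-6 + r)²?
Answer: -114652535/2172303 ≈ -52.779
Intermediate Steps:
7508/K(-81) - 46297*1/(7*(109 + 14)) = 7508/((-6 - 81)²) - 46297*1/(7*(109 + 14)) = 7508/((-87)²) - 46297/(123*7) = 7508/7569 - 46297/861 = -114652535/2172303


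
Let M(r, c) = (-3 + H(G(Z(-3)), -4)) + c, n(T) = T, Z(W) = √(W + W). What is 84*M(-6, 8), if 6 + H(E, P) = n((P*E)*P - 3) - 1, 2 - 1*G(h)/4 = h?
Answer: 10332 - 5376*I*√6 ≈ 10332.0 - 13168.0*I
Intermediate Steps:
Z(W) = √2*√W (Z(W) = √(2*W) = √2*√W)
G(h) = 8 - 4*h
H(E, P) = -10 + E*P² (H(E, P) = -6 + (((P*E)*P - 3) - 1) = -6 + (((E*P)*P - 3) - 1) = -6 + ((E*P² - 3) - 1) = -6 + ((-3 + E*P²) - 1) = -6 + (-4 + E*P²) = -10 + E*P²)
M(r, c) = 115 + c - 64*I*√6 (M(r, c) = (-3 + (-10 + (8 - 4*√2*√(-3))*(-4)²)) + c = (-3 + (-10 + (8 - 4*√2*I*√3)*16)) + c = (-3 + (-10 + (8 - 4*I*√6)*16)) + c = (-3 + (-10 + (128 - 64*I*√6))) + c = (-3 + (118 - 64*I*√6)) + c = (115 - 64*I*√6) + c = 115 + c - 64*I*√6)
84*M(-6, 8) = 84*(115 + 8 - 64*I*√6) = 84*(123 - 64*I*√6) = 10332 - 5376*I*√6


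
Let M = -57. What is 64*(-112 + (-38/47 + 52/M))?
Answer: -19498112/2679 ≈ -7278.1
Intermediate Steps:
64*(-112 + (-38/47 + 52/M)) = 64*(-112 + (-38/47 + 52/(-57))) = 64*(-112 + (-38*1/47 + 52*(-1/57))) = 64*(-112 + (-38/47 - 52/57)) = 64*(-112 - 4610/2679) = 64*(-304658/2679) = -19498112/2679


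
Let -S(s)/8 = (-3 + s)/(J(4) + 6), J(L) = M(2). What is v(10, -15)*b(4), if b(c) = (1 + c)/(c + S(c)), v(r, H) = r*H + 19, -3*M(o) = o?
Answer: -262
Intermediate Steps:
M(o) = -o/3
J(L) = -⅔ (J(L) = -⅓*2 = -⅔)
S(s) = 9/2 - 3*s/2 (S(s) = -8*(-3 + s)/(-⅔ + 6) = -8*(-3 + s)/16/3 = -8*(-3 + s)*3/16 = -8*(-9/16 + 3*s/16) = 9/2 - 3*s/2)
v(r, H) = 19 + H*r (v(r, H) = H*r + 19 = 19 + H*r)
b(c) = (1 + c)/(9/2 - c/2) (b(c) = (1 + c)/(c + (9/2 - 3*c/2)) = (1 + c)/(9/2 - c/2))
v(10, -15)*b(4) = (19 - 15*10)*(2*(-1 - 1*4)/(-9 + 4)) = (19 - 150)*(2*(-1 - 4)/(-5)) = -262*(-1)*(-5)/5 = -131*2 = -262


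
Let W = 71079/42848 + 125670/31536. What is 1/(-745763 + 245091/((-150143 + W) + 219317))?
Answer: -278212223141/207479396510576815 ≈ -1.3409e-6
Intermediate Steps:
W = 158880323/28151136 (W = 71079*(1/42848) + 125670*(1/31536) = 71079/42848 + 20945/5256 = 158880323/28151136 ≈ 5.6438)
1/(-745763 + 245091/((-150143 + W) + 219317)) = 1/(-745763 + 245091/((-150143 + 158880323/28151136) + 219317)) = 1/(-745763 + 245091/(-4226537132125/28151136 + 219317)) = 1/(-745763 + 245091/(1947485561987/28151136)) = 1/(-745763 + 245091*(28151136/1947485561987)) = 1/(-745763 + 985655724768/278212223141) = 1/(-207479396510576815/278212223141) = -278212223141/207479396510576815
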